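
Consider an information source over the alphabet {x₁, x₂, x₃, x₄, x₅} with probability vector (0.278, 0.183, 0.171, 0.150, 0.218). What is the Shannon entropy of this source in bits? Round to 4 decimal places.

H = −Σ pᵢ log₂ pᵢ.
−0.278·log₂(0.278) = 0.5134
−0.183·log₂(0.183) = 0.4484
−0.171·log₂(0.171) = 0.4357
−0.150·log₂(0.150) = 0.4105
−0.218·log₂(0.218) = 0.4791
Sum ≈ 2.2871 → 2.2871 bits.

2.2871 bits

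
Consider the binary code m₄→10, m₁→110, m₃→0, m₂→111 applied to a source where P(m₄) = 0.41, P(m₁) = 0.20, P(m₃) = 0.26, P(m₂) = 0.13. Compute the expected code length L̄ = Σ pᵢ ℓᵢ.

L̄ = Σ pᵢ·ℓᵢ = 0.41·2 + 0.20·3 + 0.26·1 + 0.13·3 = 2.07 bits/symbol.

2.07 bits/symbol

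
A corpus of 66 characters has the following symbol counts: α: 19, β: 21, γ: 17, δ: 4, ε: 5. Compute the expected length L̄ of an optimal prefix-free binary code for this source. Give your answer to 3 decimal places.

2.136 bits/symbol

Probabilities are the counts divided by 66.
Repeatedly combine the two least-probable nodes; the expected code length is the sum of the merged weights.
merge 2/33 + 5/66 → 3/22
merge 3/22 + 17/66 → 13/33
merge 19/66 + 7/22 → 20/33
merge 13/33 + 20/33 → 1
L = 3/22 + 13/33 + 20/33 + 1 = 47/22 ≈ 2.136 bits/symbol.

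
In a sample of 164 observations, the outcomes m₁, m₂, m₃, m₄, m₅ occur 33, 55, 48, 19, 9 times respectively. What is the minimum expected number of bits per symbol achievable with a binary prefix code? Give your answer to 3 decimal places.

Probabilities are the counts divided by 164.
Repeatedly combine the two least-probable nodes; the expected code length is the sum of the merged weights.
merge 9/164 + 19/164 → 7/41
merge 7/41 + 33/164 → 61/164
merge 12/41 + 55/164 → 103/164
merge 61/164 + 103/164 → 1
L = 7/41 + 61/164 + 103/164 + 1 = 89/41 ≈ 2.171 bits/symbol.

2.171 bits/symbol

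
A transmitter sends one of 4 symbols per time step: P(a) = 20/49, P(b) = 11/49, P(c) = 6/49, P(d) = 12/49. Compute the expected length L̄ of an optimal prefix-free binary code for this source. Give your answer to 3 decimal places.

Repeatedly combine the two least-probable nodes; the expected code length is the sum of the merged weights.
merge 6/49 + 11/49 → 17/49
merge 12/49 + 17/49 → 29/49
merge 20/49 + 29/49 → 1
L = 17/49 + 29/49 + 1 = 95/49 ≈ 1.939 bits/symbol.

1.939 bits/symbol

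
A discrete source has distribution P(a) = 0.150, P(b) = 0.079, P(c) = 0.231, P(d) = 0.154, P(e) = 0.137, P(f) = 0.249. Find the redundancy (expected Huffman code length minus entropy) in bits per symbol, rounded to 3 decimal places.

Entropy H = −Σ p log₂ p ≈ 2.4962 bits.
Huffman merges: 79/1000+137/1000→27/125; 3/20+77/500→38/125; 27/125+231/1000→447/1000; 249/1000+38/125→553/1000; 447/1000+553/1000→1. L = 63/25 ≈ 2.5200.
L − H = 2.5200 − 2.4962 = 0.024 bits.

0.024 bits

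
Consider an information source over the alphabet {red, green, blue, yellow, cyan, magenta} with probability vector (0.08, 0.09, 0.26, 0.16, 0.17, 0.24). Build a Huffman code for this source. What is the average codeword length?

Repeatedly combine the two least-probable nodes; the expected code length is the sum of the merged weights.
merge 2/25 + 9/100 → 17/100
merge 4/25 + 17/100 → 33/100
merge 17/100 + 6/25 → 41/100
merge 13/50 + 33/100 → 59/100
merge 41/100 + 59/100 → 1
L = 17/100 + 33/100 + 41/100 + 59/100 + 1 = 5/2 = 2.5 bits/symbol.

2.5 bits/symbol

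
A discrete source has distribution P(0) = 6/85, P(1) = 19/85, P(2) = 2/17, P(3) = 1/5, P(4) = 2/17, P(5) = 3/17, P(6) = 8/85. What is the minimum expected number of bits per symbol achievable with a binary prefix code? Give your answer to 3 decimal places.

Repeatedly combine the two least-probable nodes; the expected code length is the sum of the merged weights.
merge 6/85 + 8/85 → 14/85
merge 2/17 + 2/17 → 4/17
merge 14/85 + 3/17 → 29/85
merge 1/5 + 19/85 → 36/85
merge 4/17 + 29/85 → 49/85
merge 36/85 + 49/85 → 1
L = 14/85 + 4/17 + 29/85 + 36/85 + 49/85 + 1 = 233/85 ≈ 2.741 bits/symbol.

2.741 bits/symbol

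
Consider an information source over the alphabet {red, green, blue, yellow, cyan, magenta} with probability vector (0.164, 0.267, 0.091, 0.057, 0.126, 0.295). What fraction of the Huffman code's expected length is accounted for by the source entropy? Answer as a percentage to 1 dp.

Entropy H = −Σ p log₂ p ≈ 2.3828 bits.
Huffman merges: 57/1000+91/1000→37/250; 63/500+37/250→137/500; 41/250+267/1000→431/1000; 137/500+59/200→569/1000; 431/1000+569/1000→1. L = 1211/500 ≈ 2.4220.
Efficiency = H/L = 2.3828/2.4220 = 98.4%.

98.4%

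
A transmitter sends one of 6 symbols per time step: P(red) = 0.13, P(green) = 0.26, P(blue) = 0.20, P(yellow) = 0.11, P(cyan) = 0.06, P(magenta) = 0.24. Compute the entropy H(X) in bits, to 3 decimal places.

2.440 bits

H = −Σ pᵢ log₂ pᵢ.
−0.13·log₂(0.13) = 0.3826
−0.26·log₂(0.26) = 0.5053
−0.20·log₂(0.20) = 0.4644
−0.11·log₂(0.11) = 0.3503
−0.06·log₂(0.06) = 0.2435
−0.24·log₂(0.24) = 0.4941
Sum ≈ 2.4403 → 2.440 bits.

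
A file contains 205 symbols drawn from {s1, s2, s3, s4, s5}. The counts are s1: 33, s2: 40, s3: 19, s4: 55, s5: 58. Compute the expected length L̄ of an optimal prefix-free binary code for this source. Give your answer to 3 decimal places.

Probabilities are the counts divided by 205.
Repeatedly combine the two least-probable nodes; the expected code length is the sum of the merged weights.
merge 19/205 + 33/205 → 52/205
merge 8/41 + 52/205 → 92/205
merge 11/41 + 58/205 → 113/205
merge 92/205 + 113/205 → 1
L = 52/205 + 92/205 + 113/205 + 1 = 462/205 ≈ 2.254 bits/symbol.

2.254 bits/symbol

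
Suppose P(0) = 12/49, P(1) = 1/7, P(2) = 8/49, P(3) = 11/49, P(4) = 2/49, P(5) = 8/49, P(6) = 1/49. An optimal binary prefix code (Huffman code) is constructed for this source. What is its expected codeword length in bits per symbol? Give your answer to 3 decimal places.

Repeatedly combine the two least-probable nodes; the expected code length is the sum of the merged weights.
merge 1/49 + 2/49 → 3/49
merge 3/49 + 1/7 → 10/49
merge 8/49 + 8/49 → 16/49
merge 10/49 + 11/49 → 3/7
merge 12/49 + 16/49 → 4/7
merge 3/7 + 4/7 → 1
L = 3/49 + 10/49 + 16/49 + 3/7 + 4/7 + 1 = 127/49 ≈ 2.592 bits/symbol.

2.592 bits/symbol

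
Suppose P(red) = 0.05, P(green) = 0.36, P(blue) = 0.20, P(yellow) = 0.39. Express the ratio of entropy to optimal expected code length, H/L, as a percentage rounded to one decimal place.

93.6%

Entropy H = −Σ p log₂ p ≈ 1.7409 bits.
Huffman merges: 1/20+1/5→1/4; 1/4+9/25→61/100; 39/100+61/100→1. L = 93/50 ≈ 1.8600.
Efficiency = H/L = 1.7409/1.8600 = 93.6%.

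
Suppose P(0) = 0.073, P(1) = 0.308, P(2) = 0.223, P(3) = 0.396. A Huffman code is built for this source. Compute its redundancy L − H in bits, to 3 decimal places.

0.089 bits

Entropy H = −Σ p log₂ p ≈ 1.8109 bits.
Huffman merges: 73/1000+223/1000→37/125; 37/125+77/250→151/250; 99/250+151/250→1. L = 19/10 ≈ 1.9000.
L − H = 1.9000 − 1.8109 = 0.089 bits.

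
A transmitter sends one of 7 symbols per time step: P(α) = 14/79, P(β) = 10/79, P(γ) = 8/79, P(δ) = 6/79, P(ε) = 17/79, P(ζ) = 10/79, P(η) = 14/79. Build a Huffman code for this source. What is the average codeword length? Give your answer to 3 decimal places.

2.785 bits/symbol

Repeatedly combine the two least-probable nodes; the expected code length is the sum of the merged weights.
merge 6/79 + 8/79 → 14/79
merge 10/79 + 10/79 → 20/79
merge 14/79 + 14/79 → 28/79
merge 14/79 + 17/79 → 31/79
merge 20/79 + 28/79 → 48/79
merge 31/79 + 48/79 → 1
L = 14/79 + 20/79 + 28/79 + 31/79 + 48/79 + 1 = 220/79 ≈ 2.785 bits/symbol.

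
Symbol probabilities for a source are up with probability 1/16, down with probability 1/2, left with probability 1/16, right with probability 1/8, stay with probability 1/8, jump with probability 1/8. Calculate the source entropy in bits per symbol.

Each probability is a power of 1/2, so log₂(1/p) is an integer.
H = Σ p·log₂(1/p) = 1/16·4 + 1/2·1 + 1/16·4 + 1/8·3 + 1/8·3 + 1/8·3 = 2.125 bits.

2.125 bits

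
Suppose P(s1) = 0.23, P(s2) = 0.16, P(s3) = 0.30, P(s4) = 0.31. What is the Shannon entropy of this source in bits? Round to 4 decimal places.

1.9556 bits

H = −Σ pᵢ log₂ pᵢ.
−0.23·log₂(0.23) = 0.4877
−0.16·log₂(0.16) = 0.4230
−0.30·log₂(0.30) = 0.5211
−0.31·log₂(0.31) = 0.5238
Sum ≈ 1.9556 → 1.9556 bits.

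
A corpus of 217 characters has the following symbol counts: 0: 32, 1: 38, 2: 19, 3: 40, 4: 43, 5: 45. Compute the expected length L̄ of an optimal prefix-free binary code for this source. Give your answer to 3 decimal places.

Probabilities are the counts divided by 217.
Repeatedly combine the two least-probable nodes; the expected code length is the sum of the merged weights.
merge 19/217 + 32/217 → 51/217
merge 38/217 + 40/217 → 78/217
merge 43/217 + 45/217 → 88/217
merge 51/217 + 78/217 → 129/217
merge 88/217 + 129/217 → 1
L = 51/217 + 78/217 + 88/217 + 129/217 + 1 = 563/217 ≈ 2.594 bits/symbol.

2.594 bits/symbol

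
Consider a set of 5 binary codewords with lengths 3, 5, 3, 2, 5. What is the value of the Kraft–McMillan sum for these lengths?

With common denominator 2^5 = 32: Σ 2^(−ℓᵢ) = 4/32 + 1/32 + 4/32 + 8/32 + 1/32 = 18/32 = 0.5625.

0.5625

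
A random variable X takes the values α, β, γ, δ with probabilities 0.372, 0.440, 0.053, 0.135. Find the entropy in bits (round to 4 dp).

H = −Σ pᵢ log₂ pᵢ.
−0.372·log₂(0.372) = 0.5307
−0.440·log₂(0.440) = 0.5211
−0.053·log₂(0.053) = 0.2246
−0.135·log₂(0.135) = 0.3900
Sum ≈ 1.6665 → 1.6665 bits.

1.6665 bits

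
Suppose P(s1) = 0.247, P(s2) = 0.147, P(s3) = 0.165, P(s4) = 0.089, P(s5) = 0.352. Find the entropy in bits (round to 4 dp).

2.1747 bits

H = −Σ pᵢ log₂ pᵢ.
−0.247·log₂(0.247) = 0.4983
−0.147·log₂(0.147) = 0.4066
−0.165·log₂(0.165) = 0.4289
−0.089·log₂(0.089) = 0.3106
−0.352·log₂(0.352) = 0.5302
Sum ≈ 2.1747 → 2.1747 bits.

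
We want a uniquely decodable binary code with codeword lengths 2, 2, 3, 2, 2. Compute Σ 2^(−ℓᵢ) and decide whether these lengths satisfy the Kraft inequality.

With common denominator 2^3 = 8: Σ 2^(−ℓᵢ) = 2/8 + 2/8 + 1/8 + 2/8 + 2/8 = 9/8 = 1.125.
Kraft's inequality requires Σ ≤ 1; here Σ = 1.125 > 1, so no such prefix code exists.

1.125; no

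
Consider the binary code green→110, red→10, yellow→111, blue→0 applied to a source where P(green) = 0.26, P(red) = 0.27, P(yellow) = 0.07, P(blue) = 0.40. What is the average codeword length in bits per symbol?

L̄ = Σ pᵢ·ℓᵢ = 0.26·3 + 0.27·2 + 0.07·3 + 0.40·1 = 1.93 bits/symbol.

1.93 bits/symbol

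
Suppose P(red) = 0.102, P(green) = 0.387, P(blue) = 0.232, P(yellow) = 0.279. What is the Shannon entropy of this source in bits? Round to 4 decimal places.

1.8688 bits

H = −Σ pᵢ log₂ pᵢ.
−0.102·log₂(0.102) = 0.3359
−0.387·log₂(0.387) = 0.5300
−0.232·log₂(0.232) = 0.4890
−0.279·log₂(0.279) = 0.5138
Sum ≈ 1.8688 → 1.8688 bits.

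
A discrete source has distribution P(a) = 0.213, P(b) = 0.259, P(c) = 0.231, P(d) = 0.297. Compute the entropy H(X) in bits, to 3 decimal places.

1.989 bits

H = −Σ pᵢ log₂ pᵢ.
−0.213·log₂(0.213) = 0.4752
−0.259·log₂(0.259) = 0.5048
−0.231·log₂(0.231) = 0.4883
−0.297·log₂(0.297) = 0.5202
Sum ≈ 1.9885 → 1.989 bits.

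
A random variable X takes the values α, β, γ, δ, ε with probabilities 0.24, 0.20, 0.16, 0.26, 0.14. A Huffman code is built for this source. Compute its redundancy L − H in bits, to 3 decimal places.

Entropy H = −Σ p log₂ p ≈ 2.2839 bits.
Huffman merges: 7/50+4/25→3/10; 1/5+6/25→11/25; 13/50+3/10→14/25; 11/25+14/25→1. L = 23/10 ≈ 2.3000.
L − H = 2.3000 − 2.2839 = 0.016 bits.

0.016 bits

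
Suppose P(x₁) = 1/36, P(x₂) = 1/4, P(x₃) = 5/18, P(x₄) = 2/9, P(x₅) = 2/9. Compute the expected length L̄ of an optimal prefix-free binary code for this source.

Repeatedly combine the two least-probable nodes; the expected code length is the sum of the merged weights.
merge 1/36 + 2/9 → 1/4
merge 2/9 + 1/4 → 17/36
merge 1/4 + 5/18 → 19/36
merge 17/36 + 19/36 → 1
L = 1/4 + 17/36 + 19/36 + 1 = 9/4 = 2.25 bits/symbol.

2.25 bits/symbol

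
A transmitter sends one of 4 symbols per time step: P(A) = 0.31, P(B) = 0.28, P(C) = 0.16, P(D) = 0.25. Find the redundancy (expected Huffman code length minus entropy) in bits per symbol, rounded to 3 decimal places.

Entropy H = −Σ p log₂ p ≈ 1.9610 bits.
Huffman merges: 4/25+1/4→41/100; 7/25+31/100→59/100; 41/100+59/100→1. L = 2 ≈ 2.0000.
L − H = 2.0000 − 1.9610 = 0.039 bits.

0.039 bits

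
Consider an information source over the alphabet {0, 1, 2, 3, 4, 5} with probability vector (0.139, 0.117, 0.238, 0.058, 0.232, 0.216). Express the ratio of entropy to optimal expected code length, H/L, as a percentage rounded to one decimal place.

Entropy H = −Σ p log₂ p ≈ 2.4556 bits.
Huffman merges: 29/500+117/1000→7/40; 139/1000+7/40→157/500; 27/125+29/125→56/125; 119/500+157/500→69/125; 56/125+69/125→1. L = 2489/1000 ≈ 2.4890.
Efficiency = H/L = 2.4556/2.4890 = 98.7%.

98.7%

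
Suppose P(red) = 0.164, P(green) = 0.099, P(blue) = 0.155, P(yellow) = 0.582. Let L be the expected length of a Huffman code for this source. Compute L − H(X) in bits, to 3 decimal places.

Entropy H = −Σ p log₂ p ≈ 1.6294 bits.
Huffman merges: 99/1000+31/200→127/500; 41/250+127/500→209/500; 209/500+291/500→1. L = 209/125 ≈ 1.6720.
L − H = 1.6720 − 1.6294 = 0.043 bits.

0.043 bits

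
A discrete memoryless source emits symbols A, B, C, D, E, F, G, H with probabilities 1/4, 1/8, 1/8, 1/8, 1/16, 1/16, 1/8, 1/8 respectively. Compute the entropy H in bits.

Each probability is a power of 1/2, so log₂(1/p) is an integer.
H = Σ p·log₂(1/p) = 1/4·2 + 1/8·3 + 1/8·3 + 1/8·3 + 1/16·4 + 1/16·4 + 1/8·3 + 1/8·3 = 2.875 bits.

2.875 bits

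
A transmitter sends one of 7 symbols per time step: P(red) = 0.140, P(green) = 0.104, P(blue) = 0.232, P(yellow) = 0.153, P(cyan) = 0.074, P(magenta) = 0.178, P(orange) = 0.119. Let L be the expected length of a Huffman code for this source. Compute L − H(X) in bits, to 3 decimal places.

0.041 bits

Entropy H = −Σ p log₂ p ≈ 2.7267 bits.
Huffman merges: 37/500+13/125→89/500; 119/1000+7/50→259/1000; 153/1000+89/500→331/1000; 89/500+29/125→41/100; 259/1000+331/1000→59/100; 41/100+59/100→1. L = 346/125 ≈ 2.7680.
L − H = 2.7680 − 2.7267 = 0.041 bits.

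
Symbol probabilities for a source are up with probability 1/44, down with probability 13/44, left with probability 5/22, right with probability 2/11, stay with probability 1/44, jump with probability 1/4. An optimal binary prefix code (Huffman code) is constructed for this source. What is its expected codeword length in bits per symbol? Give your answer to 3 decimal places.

Repeatedly combine the two least-probable nodes; the expected code length is the sum of the merged weights.
merge 1/44 + 1/44 → 1/22
merge 1/22 + 2/11 → 5/22
merge 5/22 + 5/22 → 5/11
merge 1/4 + 13/44 → 6/11
merge 5/11 + 6/11 → 1
L = 1/22 + 5/22 + 5/11 + 6/11 + 1 = 25/11 ≈ 2.273 bits/symbol.

2.273 bits/symbol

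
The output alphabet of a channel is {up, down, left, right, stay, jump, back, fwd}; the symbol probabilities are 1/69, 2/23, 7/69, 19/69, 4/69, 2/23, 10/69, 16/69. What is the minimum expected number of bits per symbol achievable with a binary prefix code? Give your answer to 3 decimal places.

2.725 bits/symbol

Repeatedly combine the two least-probable nodes; the expected code length is the sum of the merged weights.
merge 1/69 + 4/69 → 5/69
merge 5/69 + 2/23 → 11/69
merge 2/23 + 7/69 → 13/69
merge 10/69 + 11/69 → 7/23
merge 13/69 + 16/69 → 29/69
merge 19/69 + 7/23 → 40/69
merge 29/69 + 40/69 → 1
L = 5/69 + 11/69 + 13/69 + 7/23 + 29/69 + 40/69 + 1 = 188/69 ≈ 2.725 bits/symbol.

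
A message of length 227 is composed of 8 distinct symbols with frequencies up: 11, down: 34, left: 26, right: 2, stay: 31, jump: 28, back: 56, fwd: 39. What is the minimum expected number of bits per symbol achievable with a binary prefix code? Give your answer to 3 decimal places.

Probabilities are the counts divided by 227.
Repeatedly combine the two least-probable nodes; the expected code length is the sum of the merged weights.
merge 2/227 + 11/227 → 13/227
merge 13/227 + 26/227 → 39/227
merge 28/227 + 31/227 → 59/227
merge 34/227 + 39/227 → 73/227
merge 39/227 + 56/227 → 95/227
merge 59/227 + 73/227 → 132/227
merge 95/227 + 132/227 → 1
L = 13/227 + 39/227 + 59/227 + 73/227 + 95/227 + 132/227 + 1 = 638/227 ≈ 2.811 bits/symbol.

2.811 bits/symbol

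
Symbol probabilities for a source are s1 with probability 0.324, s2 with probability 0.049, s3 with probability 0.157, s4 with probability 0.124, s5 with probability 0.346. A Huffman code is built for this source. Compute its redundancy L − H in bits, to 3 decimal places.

0.094 bits

Entropy H = −Σ p log₂ p ≈ 2.0626 bits.
Huffman merges: 49/1000+31/250→173/1000; 157/1000+173/1000→33/100; 81/250+33/100→327/500; 173/500+327/500→1. L = 2157/1000 ≈ 2.1570.
L − H = 2.1570 − 2.0626 = 0.094 bits.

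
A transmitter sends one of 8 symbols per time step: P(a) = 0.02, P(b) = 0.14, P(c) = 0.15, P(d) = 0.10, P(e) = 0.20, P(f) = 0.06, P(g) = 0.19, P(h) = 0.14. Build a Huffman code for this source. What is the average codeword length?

Repeatedly combine the two least-probable nodes; the expected code length is the sum of the merged weights.
merge 1/50 + 3/50 → 2/25
merge 2/25 + 1/10 → 9/50
merge 7/50 + 7/50 → 7/25
merge 3/20 + 9/50 → 33/100
merge 19/100 + 1/5 → 39/100
merge 7/25 + 33/100 → 61/100
merge 39/100 + 61/100 → 1
L = 2/25 + 9/50 + 7/25 + 33/100 + 39/100 + 61/100 + 1 = 287/100 = 2.87 bits/symbol.

2.87 bits/symbol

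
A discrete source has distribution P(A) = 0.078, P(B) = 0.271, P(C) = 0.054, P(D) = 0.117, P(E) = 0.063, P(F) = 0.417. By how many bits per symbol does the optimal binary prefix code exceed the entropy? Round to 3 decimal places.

Entropy H = −Σ p log₂ p ≈ 2.1646 bits.
Huffman merges: 27/500+63/1000→117/1000; 39/500+117/1000→39/200; 117/1000+39/200→39/125; 271/1000+39/125→583/1000; 417/1000+583/1000→1. L = 2207/1000 ≈ 2.2070.
L − H = 2.2070 − 2.1646 = 0.042 bits.

0.042 bits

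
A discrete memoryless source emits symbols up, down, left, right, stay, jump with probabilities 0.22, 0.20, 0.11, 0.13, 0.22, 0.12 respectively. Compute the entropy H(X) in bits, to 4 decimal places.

H = −Σ pᵢ log₂ pᵢ.
−0.22·log₂(0.22) = 0.4806
−0.20·log₂(0.20) = 0.4644
−0.11·log₂(0.11) = 0.3503
−0.13·log₂(0.13) = 0.3826
−0.22·log₂(0.22) = 0.4806
−0.12·log₂(0.12) = 0.3671
Sum ≈ 2.5255 → 2.5255 bits.

2.5255 bits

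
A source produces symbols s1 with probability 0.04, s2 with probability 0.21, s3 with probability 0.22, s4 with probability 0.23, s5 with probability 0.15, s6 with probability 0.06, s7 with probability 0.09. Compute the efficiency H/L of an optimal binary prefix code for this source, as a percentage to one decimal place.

98.6%

Entropy H = −Σ p log₂ p ≈ 2.5936 bits.
Huffman merges: 1/25+3/50→1/10; 9/100+1/10→19/100; 3/20+19/100→17/50; 21/100+11/50→43/100; 23/100+17/50→57/100; 43/100+57/100→1. L = 263/100 ≈ 2.6300.
Efficiency = H/L = 2.5936/2.6300 = 98.6%.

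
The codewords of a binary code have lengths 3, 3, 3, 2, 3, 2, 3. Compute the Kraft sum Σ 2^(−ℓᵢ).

With common denominator 2^3 = 8: Σ 2^(−ℓᵢ) = 1/8 + 1/8 + 1/8 + 2/8 + 1/8 + 2/8 + 1/8 = 9/8 = 1.125.

1.125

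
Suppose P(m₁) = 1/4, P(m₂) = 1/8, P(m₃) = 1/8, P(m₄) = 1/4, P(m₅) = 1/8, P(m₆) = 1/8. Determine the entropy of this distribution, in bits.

2.5 bits

Each probability is a power of 1/2, so log₂(1/p) is an integer.
H = Σ p·log₂(1/p) = 1/4·2 + 1/8·3 + 1/8·3 + 1/4·2 + 1/8·3 + 1/8·3 = 2.5 bits.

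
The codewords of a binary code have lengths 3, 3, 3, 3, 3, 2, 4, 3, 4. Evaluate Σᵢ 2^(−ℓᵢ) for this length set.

1.125

With common denominator 2^4 = 16: Σ 2^(−ℓᵢ) = 2/16 + 2/16 + 2/16 + 2/16 + 2/16 + 4/16 + 1/16 + 2/16 + 1/16 = 18/16 = 1.125.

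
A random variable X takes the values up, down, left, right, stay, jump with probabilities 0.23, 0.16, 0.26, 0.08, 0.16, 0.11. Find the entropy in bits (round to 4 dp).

2.4808 bits

H = −Σ pᵢ log₂ pᵢ.
−0.23·log₂(0.23) = 0.4877
−0.16·log₂(0.16) = 0.4230
−0.26·log₂(0.26) = 0.5053
−0.08·log₂(0.08) = 0.2915
−0.16·log₂(0.16) = 0.4230
−0.11·log₂(0.11) = 0.3503
Sum ≈ 2.4808 → 2.4808 bits.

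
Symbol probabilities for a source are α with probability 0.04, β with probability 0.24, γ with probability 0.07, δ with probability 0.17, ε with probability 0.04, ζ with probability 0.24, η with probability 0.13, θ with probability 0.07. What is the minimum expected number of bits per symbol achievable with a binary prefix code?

2.74 bits/symbol

Repeatedly combine the two least-probable nodes; the expected code length is the sum of the merged weights.
merge 1/25 + 1/25 → 2/25
merge 7/100 + 7/100 → 7/50
merge 2/25 + 13/100 → 21/100
merge 7/50 + 17/100 → 31/100
merge 21/100 + 6/25 → 9/20
merge 6/25 + 31/100 → 11/20
merge 9/20 + 11/20 → 1
L = 2/25 + 7/50 + 21/100 + 31/100 + 9/20 + 11/20 + 1 = 137/50 = 2.74 bits/symbol.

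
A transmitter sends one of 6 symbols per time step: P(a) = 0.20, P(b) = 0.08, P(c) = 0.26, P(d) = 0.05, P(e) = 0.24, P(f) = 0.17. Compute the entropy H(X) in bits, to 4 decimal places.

H = −Σ pᵢ log₂ pᵢ.
−0.20·log₂(0.20) = 0.4644
−0.08·log₂(0.08) = 0.2915
−0.26·log₂(0.26) = 0.5053
−0.05·log₂(0.05) = 0.2161
−0.24·log₂(0.24) = 0.4941
−0.17·log₂(0.17) = 0.4346
Sum ≈ 2.4060 → 2.4060 bits.

2.4060 bits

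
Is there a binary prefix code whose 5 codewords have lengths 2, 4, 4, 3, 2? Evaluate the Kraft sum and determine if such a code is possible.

0.75; yes

With common denominator 2^4 = 16: Σ 2^(−ℓᵢ) = 4/16 + 1/16 + 1/16 + 2/16 + 4/16 = 12/16 = 0.75.
Kraft's inequality requires Σ ≤ 1; here Σ = 0.75 ≤ 1, so such a prefix code exists.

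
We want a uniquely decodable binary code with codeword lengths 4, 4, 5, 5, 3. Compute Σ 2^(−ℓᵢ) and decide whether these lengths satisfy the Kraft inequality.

0.3125; yes

With common denominator 2^5 = 32: Σ 2^(−ℓᵢ) = 2/32 + 2/32 + 1/32 + 1/32 + 4/32 = 10/32 = 0.3125.
Kraft's inequality requires Σ ≤ 1; here Σ = 0.3125 ≤ 1, so such a prefix code exists.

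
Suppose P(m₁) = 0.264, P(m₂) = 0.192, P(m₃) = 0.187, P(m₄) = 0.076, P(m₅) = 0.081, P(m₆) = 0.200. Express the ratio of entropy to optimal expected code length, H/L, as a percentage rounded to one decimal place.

98.3%

Entropy H = −Σ p log₂ p ≈ 2.4573 bits.
Huffman merges: 19/250+81/1000→157/1000; 157/1000+187/1000→43/125; 24/125+1/5→49/125; 33/125+43/125→76/125; 49/125+76/125→1. L = 2501/1000 ≈ 2.5010.
Efficiency = H/L = 2.4573/2.5010 = 98.3%.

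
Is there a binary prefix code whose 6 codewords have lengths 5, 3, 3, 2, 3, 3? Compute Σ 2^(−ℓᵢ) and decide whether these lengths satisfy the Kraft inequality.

0.78125; yes

With common denominator 2^5 = 32: Σ 2^(−ℓᵢ) = 1/32 + 4/32 + 4/32 + 8/32 + 4/32 + 4/32 = 25/32 = 0.78125.
Kraft's inequality requires Σ ≤ 1; here Σ = 0.78125 ≤ 1, so such a prefix code exists.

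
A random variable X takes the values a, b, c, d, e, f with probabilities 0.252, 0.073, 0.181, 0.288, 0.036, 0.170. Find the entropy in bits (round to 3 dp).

2.348 bits

H = −Σ pᵢ log₂ pᵢ.
−0.252·log₂(0.252) = 0.5011
−0.073·log₂(0.073) = 0.2756
−0.181·log₂(0.181) = 0.4463
−0.288·log₂(0.288) = 0.5172
−0.036·log₂(0.036) = 0.1727
−0.170·log₂(0.170) = 0.4346
Sum ≈ 2.3475 → 2.348 bits.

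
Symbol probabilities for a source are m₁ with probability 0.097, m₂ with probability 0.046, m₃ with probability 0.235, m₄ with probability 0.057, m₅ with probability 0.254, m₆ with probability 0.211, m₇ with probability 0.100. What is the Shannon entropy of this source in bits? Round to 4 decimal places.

2.5654 bits

H = −Σ pᵢ log₂ pᵢ.
−0.097·log₂(0.097) = 0.3265
−0.046·log₂(0.046) = 0.2043
−0.235·log₂(0.235) = 0.4910
−0.057·log₂(0.057) = 0.2356
−0.254·log₂(0.254) = 0.5022
−0.211·log₂(0.211) = 0.4736
−0.100·log₂(0.100) = 0.3322
Sum ≈ 2.5654 → 2.5654 bits.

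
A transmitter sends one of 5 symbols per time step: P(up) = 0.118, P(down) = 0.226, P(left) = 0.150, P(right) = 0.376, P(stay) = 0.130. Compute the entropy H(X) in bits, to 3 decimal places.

H = −Σ pᵢ log₂ pᵢ.
−0.118·log₂(0.118) = 0.3638
−0.226·log₂(0.226) = 0.4849
−0.150·log₂(0.150) = 0.4105
−0.376·log₂(0.376) = 0.5306
−0.130·log₂(0.130) = 0.3826
Sum ≈ 2.1725 → 2.173 bits.

2.173 bits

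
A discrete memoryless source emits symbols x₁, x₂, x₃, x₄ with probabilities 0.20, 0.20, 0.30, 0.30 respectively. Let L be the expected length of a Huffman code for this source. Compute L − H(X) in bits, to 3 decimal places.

Entropy H = −Σ p log₂ p ≈ 1.9710 bits.
Huffman merges: 1/5+1/5→2/5; 3/10+3/10→3/5; 2/5+3/5→1. L = 2 ≈ 2.0000.
L − H = 2.0000 − 1.9710 = 0.029 bits.

0.029 bits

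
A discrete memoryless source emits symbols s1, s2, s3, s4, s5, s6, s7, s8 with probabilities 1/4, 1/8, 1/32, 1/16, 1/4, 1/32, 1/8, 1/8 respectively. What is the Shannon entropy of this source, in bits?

Each probability is a power of 1/2, so log₂(1/p) is an integer.
H = Σ p·log₂(1/p) = 1/4·2 + 1/8·3 + 1/32·5 + 1/16·4 + 1/4·2 + 1/32·5 + 1/8·3 + 1/8·3 = 2.6875 bits.

2.6875 bits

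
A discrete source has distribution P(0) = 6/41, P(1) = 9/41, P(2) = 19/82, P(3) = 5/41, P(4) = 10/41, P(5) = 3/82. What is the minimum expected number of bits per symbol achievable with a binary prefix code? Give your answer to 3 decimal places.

2.463 bits/symbol

Repeatedly combine the two least-probable nodes; the expected code length is the sum of the merged weights.
merge 3/82 + 5/41 → 13/82
merge 6/41 + 13/82 → 25/82
merge 9/41 + 19/82 → 37/82
merge 10/41 + 25/82 → 45/82
merge 37/82 + 45/82 → 1
L = 13/82 + 25/82 + 37/82 + 45/82 + 1 = 101/41 ≈ 2.463 bits/symbol.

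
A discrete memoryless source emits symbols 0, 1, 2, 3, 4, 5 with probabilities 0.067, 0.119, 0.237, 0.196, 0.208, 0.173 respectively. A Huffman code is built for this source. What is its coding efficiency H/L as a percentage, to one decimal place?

97.8%

Entropy H = −Σ p log₂ p ≈ 2.4889 bits.
Huffman merges: 67/1000+119/1000→93/500; 173/1000+93/500→359/1000; 49/250+26/125→101/250; 237/1000+359/1000→149/250; 101/250+149/250→1. L = 509/200 ≈ 2.5450.
Efficiency = H/L = 2.4889/2.5450 = 97.8%.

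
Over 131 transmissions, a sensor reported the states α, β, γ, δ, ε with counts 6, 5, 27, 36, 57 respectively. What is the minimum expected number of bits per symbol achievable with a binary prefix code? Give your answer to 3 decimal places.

1.939 bits/symbol

Probabilities are the counts divided by 131.
Repeatedly combine the two least-probable nodes; the expected code length is the sum of the merged weights.
merge 5/131 + 6/131 → 11/131
merge 11/131 + 27/131 → 38/131
merge 36/131 + 38/131 → 74/131
merge 57/131 + 74/131 → 1
L = 11/131 + 38/131 + 74/131 + 1 = 254/131 ≈ 1.939 bits/symbol.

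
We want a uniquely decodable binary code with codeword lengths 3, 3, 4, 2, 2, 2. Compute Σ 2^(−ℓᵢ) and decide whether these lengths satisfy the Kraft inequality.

With common denominator 2^4 = 16: Σ 2^(−ℓᵢ) = 2/16 + 2/16 + 1/16 + 4/16 + 4/16 + 4/16 = 17/16 = 1.0625.
Kraft's inequality requires Σ ≤ 1; here Σ = 1.0625 > 1, so no such prefix code exists.

1.0625; no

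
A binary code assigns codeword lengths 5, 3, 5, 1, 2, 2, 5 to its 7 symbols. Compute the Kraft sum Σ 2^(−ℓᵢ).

With common denominator 2^5 = 32: Σ 2^(−ℓᵢ) = 1/32 + 4/32 + 1/32 + 16/32 + 8/32 + 8/32 + 1/32 = 39/32 = 1.21875.

1.21875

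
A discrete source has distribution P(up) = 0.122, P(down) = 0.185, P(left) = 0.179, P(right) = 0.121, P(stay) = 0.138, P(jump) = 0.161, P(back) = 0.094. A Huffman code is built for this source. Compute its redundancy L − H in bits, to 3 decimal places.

Entropy H = −Σ p log₂ p ≈ 2.7728 bits.
Huffman merges: 47/500+121/1000→43/200; 61/500+69/500→13/50; 161/1000+179/1000→17/50; 37/200+43/200→2/5; 13/50+17/50→3/5; 2/5+3/5→1. L = 563/200 ≈ 2.8150.
L − H = 2.8150 − 2.7728 = 0.042 bits.

0.042 bits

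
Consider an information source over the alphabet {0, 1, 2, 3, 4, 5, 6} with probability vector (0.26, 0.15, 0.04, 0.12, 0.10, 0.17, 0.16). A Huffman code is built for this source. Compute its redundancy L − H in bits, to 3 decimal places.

0.052 bits

Entropy H = −Σ p log₂ p ≈ 2.6585 bits.
Huffman merges: 1/25+1/10→7/50; 3/25+7/50→13/50; 3/20+4/25→31/100; 17/100+13/50→43/100; 13/50+31/100→57/100; 43/100+57/100→1. L = 271/100 ≈ 2.7100.
L − H = 2.7100 − 2.6585 = 0.052 bits.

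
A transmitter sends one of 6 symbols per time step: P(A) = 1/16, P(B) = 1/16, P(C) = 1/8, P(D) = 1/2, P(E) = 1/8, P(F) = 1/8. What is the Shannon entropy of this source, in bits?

2.125 bits

Each probability is a power of 1/2, so log₂(1/p) is an integer.
H = Σ p·log₂(1/p) = 1/16·4 + 1/16·4 + 1/8·3 + 1/2·1 + 1/8·3 + 1/8·3 = 2.125 bits.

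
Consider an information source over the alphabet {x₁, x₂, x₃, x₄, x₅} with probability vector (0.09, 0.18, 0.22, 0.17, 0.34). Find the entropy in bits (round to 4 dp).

H = −Σ pᵢ log₂ pᵢ.
−0.09·log₂(0.09) = 0.3127
−0.18·log₂(0.18) = 0.4453
−0.22·log₂(0.22) = 0.4806
−0.17·log₂(0.17) = 0.4346
−0.34·log₂(0.34) = 0.5292
Sum ≈ 2.2023 → 2.2023 bits.

2.2023 bits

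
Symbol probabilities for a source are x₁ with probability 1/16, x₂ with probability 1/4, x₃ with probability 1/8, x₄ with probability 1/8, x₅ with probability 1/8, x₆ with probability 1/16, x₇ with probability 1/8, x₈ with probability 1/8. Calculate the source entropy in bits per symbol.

Each probability is a power of 1/2, so log₂(1/p) is an integer.
H = Σ p·log₂(1/p) = 1/16·4 + 1/4·2 + 1/8·3 + 1/8·3 + 1/8·3 + 1/16·4 + 1/8·3 + 1/8·3 = 2.875 bits.

2.875 bits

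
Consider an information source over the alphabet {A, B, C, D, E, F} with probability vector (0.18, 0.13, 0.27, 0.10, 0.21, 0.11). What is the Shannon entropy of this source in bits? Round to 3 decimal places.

H = −Σ pᵢ log₂ pᵢ.
−0.18·log₂(0.18) = 0.4453
−0.13·log₂(0.13) = 0.3826
−0.27·log₂(0.27) = 0.5100
−0.10·log₂(0.10) = 0.3322
−0.21·log₂(0.21) = 0.4728
−0.11·log₂(0.11) = 0.3503
Sum ≈ 2.4933 → 2.493 bits.

2.493 bits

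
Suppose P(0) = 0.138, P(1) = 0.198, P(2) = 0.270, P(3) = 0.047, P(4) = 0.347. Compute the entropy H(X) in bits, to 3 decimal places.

2.104 bits

H = −Σ pᵢ log₂ pᵢ.
−0.138·log₂(0.138) = 0.3943
−0.198·log₂(0.198) = 0.4626
−0.270·log₂(0.270) = 0.5100
−0.047·log₂(0.047) = 0.2073
−0.347·log₂(0.347) = 0.5299
Sum ≈ 2.1041 → 2.104 bits.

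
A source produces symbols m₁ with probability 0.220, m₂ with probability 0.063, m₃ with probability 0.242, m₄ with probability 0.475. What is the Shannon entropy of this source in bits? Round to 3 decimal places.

1.737 bits

H = −Σ pᵢ log₂ pᵢ.
−0.220·log₂(0.220) = 0.4806
−0.063·log₂(0.063) = 0.2513
−0.242·log₂(0.242) = 0.4954
−0.475·log₂(0.475) = 0.5102
Sum ≈ 1.7374 → 1.737 bits.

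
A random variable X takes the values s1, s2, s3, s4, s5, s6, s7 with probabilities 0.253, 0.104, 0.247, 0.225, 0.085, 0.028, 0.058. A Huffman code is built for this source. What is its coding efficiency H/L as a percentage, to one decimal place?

99.1%

Entropy H = −Σ p log₂ p ≈ 2.5087 bits.
Huffman merges: 7/250+29/500→43/500; 17/200+43/500→171/1000; 13/125+171/1000→11/40; 9/40+247/1000→59/125; 253/1000+11/40→66/125; 59/125+66/125→1. L = 633/250 ≈ 2.5320.
Efficiency = H/L = 2.5087/2.5320 = 99.1%.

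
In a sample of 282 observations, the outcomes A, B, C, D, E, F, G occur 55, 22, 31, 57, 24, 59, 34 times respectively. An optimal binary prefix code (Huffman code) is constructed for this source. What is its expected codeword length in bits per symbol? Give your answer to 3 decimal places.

2.752 bits/symbol

Probabilities are the counts divided by 282.
Repeatedly combine the two least-probable nodes; the expected code length is the sum of the merged weights.
merge 11/141 + 4/47 → 23/141
merge 31/282 + 17/141 → 65/282
merge 23/141 + 55/282 → 101/282
merge 19/94 + 59/282 → 58/141
merge 65/282 + 101/282 → 83/141
merge 58/141 + 83/141 → 1
L = 23/141 + 65/282 + 101/282 + 58/141 + 83/141 + 1 = 388/141 ≈ 2.752 bits/symbol.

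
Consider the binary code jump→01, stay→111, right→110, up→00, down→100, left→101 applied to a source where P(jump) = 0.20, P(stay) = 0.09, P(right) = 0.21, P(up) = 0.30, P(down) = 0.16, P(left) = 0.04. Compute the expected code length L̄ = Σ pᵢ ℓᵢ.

2.5 bits/symbol

L̄ = Σ pᵢ·ℓᵢ = 0.20·2 + 0.09·3 + 0.21·3 + 0.30·2 + 0.16·3 + 0.04·3 = 2.5 bits/symbol.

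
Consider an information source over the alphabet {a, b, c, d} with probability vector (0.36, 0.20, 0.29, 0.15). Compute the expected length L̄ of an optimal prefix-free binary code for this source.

Repeatedly combine the two least-probable nodes; the expected code length is the sum of the merged weights.
merge 3/20 + 1/5 → 7/20
merge 29/100 + 7/20 → 16/25
merge 9/25 + 16/25 → 1
L = 7/20 + 16/25 + 1 = 199/100 = 1.99 bits/symbol.

1.99 bits/symbol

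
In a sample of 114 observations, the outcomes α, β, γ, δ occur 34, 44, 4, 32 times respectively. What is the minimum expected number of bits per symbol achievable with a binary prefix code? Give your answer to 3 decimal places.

1.930 bits/symbol

Probabilities are the counts divided by 114.
Repeatedly combine the two least-probable nodes; the expected code length is the sum of the merged weights.
merge 2/57 + 16/57 → 6/19
merge 17/57 + 6/19 → 35/57
merge 22/57 + 35/57 → 1
L = 6/19 + 35/57 + 1 = 110/57 ≈ 1.930 bits/symbol.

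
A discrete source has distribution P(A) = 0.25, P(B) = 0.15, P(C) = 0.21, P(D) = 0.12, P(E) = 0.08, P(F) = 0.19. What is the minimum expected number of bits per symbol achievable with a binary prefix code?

2.54 bits/symbol

Repeatedly combine the two least-probable nodes; the expected code length is the sum of the merged weights.
merge 2/25 + 3/25 → 1/5
merge 3/20 + 19/100 → 17/50
merge 1/5 + 21/100 → 41/100
merge 1/4 + 17/50 → 59/100
merge 41/100 + 59/100 → 1
L = 1/5 + 17/50 + 41/100 + 59/100 + 1 = 127/50 = 2.54 bits/symbol.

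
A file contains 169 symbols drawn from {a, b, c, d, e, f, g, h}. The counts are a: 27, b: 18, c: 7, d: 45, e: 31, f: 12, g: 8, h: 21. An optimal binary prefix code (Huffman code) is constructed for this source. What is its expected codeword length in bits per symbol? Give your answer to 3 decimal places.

2.799 bits/symbol

Probabilities are the counts divided by 169.
Repeatedly combine the two least-probable nodes; the expected code length is the sum of the merged weights.
merge 7/169 + 8/169 → 15/169
merge 12/169 + 15/169 → 27/169
merge 18/169 + 21/169 → 3/13
merge 27/169 + 27/169 → 54/169
merge 31/169 + 3/13 → 70/169
merge 45/169 + 54/169 → 99/169
merge 70/169 + 99/169 → 1
L = 15/169 + 27/169 + 3/13 + 54/169 + 70/169 + 99/169 + 1 = 473/169 ≈ 2.799 bits/symbol.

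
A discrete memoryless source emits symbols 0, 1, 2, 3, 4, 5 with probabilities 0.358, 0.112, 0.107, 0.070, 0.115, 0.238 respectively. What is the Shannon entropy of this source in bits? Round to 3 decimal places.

2.350 bits

H = −Σ pᵢ log₂ pᵢ.
−0.358·log₂(0.358) = 0.5305
−0.112·log₂(0.112) = 0.3537
−0.107·log₂(0.107) = 0.3450
−0.070·log₂(0.070) = 0.2686
−0.115·log₂(0.115) = 0.3588
−0.238·log₂(0.238) = 0.4929
Sum ≈ 2.3496 → 2.350 bits.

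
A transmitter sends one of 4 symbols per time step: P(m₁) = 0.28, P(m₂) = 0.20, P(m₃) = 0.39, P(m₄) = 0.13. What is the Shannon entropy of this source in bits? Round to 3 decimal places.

H = −Σ pᵢ log₂ pᵢ.
−0.28·log₂(0.28) = 0.5142
−0.20·log₂(0.20) = 0.4644
−0.39·log₂(0.39) = 0.5298
−0.13·log₂(0.13) = 0.3826
Sum ≈ 1.8910 → 1.891 bits.

1.891 bits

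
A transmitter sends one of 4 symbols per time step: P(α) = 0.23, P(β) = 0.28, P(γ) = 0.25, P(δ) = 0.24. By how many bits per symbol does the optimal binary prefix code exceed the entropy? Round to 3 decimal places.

0.004 bits

Entropy H = −Σ p log₂ p ≈ 1.9960 bits.
Huffman merges: 23/100+6/25→47/100; 1/4+7/25→53/100; 47/100+53/100→1. L = 2 ≈ 2.0000.
L − H = 2.0000 − 1.9960 = 0.004 bits.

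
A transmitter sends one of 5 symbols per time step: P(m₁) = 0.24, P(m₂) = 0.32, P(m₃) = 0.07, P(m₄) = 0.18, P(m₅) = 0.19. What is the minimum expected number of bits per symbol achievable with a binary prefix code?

2.25 bits/symbol

Repeatedly combine the two least-probable nodes; the expected code length is the sum of the merged weights.
merge 7/100 + 9/50 → 1/4
merge 19/100 + 6/25 → 43/100
merge 1/4 + 8/25 → 57/100
merge 43/100 + 57/100 → 1
L = 1/4 + 43/100 + 57/100 + 1 = 9/4 = 2.25 bits/symbol.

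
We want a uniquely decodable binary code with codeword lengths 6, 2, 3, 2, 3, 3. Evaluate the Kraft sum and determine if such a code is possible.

With common denominator 2^6 = 64: Σ 2^(−ℓᵢ) = 1/64 + 16/64 + 8/64 + 16/64 + 8/64 + 8/64 = 57/64 = 0.890625.
Kraft's inequality requires Σ ≤ 1; here Σ = 0.890625 ≤ 1, so such a prefix code exists.

0.890625; yes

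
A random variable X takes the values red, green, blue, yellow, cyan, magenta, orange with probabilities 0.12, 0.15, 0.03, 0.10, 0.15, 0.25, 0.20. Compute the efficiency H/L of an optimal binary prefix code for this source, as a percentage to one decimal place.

98.4%

Entropy H = −Σ p log₂ p ≈ 2.6365 bits.
Huffman merges: 3/100+1/10→13/100; 3/25+13/100→1/4; 3/20+3/20→3/10; 1/5+1/4→9/20; 1/4+3/10→11/20; 9/20+11/20→1. L = 67/25 ≈ 2.6800.
Efficiency = H/L = 2.6365/2.6800 = 98.4%.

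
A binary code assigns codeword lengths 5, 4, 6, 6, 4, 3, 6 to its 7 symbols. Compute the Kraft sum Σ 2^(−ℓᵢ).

0.328125

With common denominator 2^6 = 64: Σ 2^(−ℓᵢ) = 2/64 + 4/64 + 1/64 + 1/64 + 4/64 + 8/64 + 1/64 = 21/64 = 0.328125.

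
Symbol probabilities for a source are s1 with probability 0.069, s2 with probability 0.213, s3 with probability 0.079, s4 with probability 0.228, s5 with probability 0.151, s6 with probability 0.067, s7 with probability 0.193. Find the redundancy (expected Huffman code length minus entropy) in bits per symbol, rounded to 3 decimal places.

0.047 bits

Entropy H = −Σ p log₂ p ≈ 2.6481 bits.
Huffman merges: 67/1000+69/1000→17/125; 79/1000+17/125→43/200; 151/1000+193/1000→43/125; 213/1000+43/200→107/250; 57/250+43/125→143/250; 107/250+143/250→1. L = 539/200 ≈ 2.6950.
L − H = 2.6950 − 2.6481 = 0.047 bits.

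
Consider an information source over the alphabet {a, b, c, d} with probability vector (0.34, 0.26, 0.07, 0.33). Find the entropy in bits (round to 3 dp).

H = −Σ pᵢ log₂ pᵢ.
−0.34·log₂(0.34) = 0.5292
−0.26·log₂(0.26) = 0.5053
−0.07·log₂(0.07) = 0.2686
−0.33·log₂(0.33) = 0.5278
Sum ≈ 1.8308 → 1.831 bits.

1.831 bits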